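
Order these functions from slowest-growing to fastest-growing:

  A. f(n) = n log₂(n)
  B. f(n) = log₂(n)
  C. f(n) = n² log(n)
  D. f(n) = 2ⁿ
B < A < C < D

Comparing growth rates:
B = log₂(n) is O(log n)
A = n log₂(n) is O(n log n)
C = n² log(n) is O(n² log n)
D = 2ⁿ is O(2ⁿ)

Therefore, the order from slowest to fastest is: B < A < C < D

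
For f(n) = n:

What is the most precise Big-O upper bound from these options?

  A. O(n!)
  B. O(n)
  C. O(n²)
B

f(n) = n is O(n).
All listed options are valid Big-O bounds (upper bounds),
but O(n) is the tightest (smallest valid bound).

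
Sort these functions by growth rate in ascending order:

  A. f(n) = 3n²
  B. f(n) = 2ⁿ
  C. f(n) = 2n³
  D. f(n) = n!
A < C < B < D

Comparing growth rates:
A = 3n² is O(n²)
C = 2n³ is O(n³)
B = 2ⁿ is O(2ⁿ)
D = n! is O(n!)

Therefore, the order from slowest to fastest is: A < C < B < D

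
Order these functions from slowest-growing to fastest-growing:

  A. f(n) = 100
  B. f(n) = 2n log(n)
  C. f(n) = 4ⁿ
A < B < C

Comparing growth rates:
A = 100 is O(1)
B = 2n log(n) is O(n log n)
C = 4ⁿ is O(4ⁿ)

Therefore, the order from slowest to fastest is: A < B < C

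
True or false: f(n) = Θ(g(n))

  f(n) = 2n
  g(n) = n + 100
True

f(n) = 2n and g(n) = n + 100 are both O(n).
Since they have the same asymptotic growth rate, f(n) = Θ(g(n)) is true.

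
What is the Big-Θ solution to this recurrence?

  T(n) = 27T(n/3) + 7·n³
Θ(n³ log n)

Master Theorem: a = 27, b = 3, f(n) = 7·n³.
Compute the critical exponent d = log₃(27) = 3.
Compare f(n) = Θ(n³) against n^d:
  k = 3 = d, so f(n) = Θ(n^d) — Case 2.
  Work is balanced across levels: T(n) = Θ(n^d log n) = Θ(n³ log n).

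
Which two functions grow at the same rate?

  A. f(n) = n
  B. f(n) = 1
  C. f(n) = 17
B and C

Examining each function:
  A. n is O(n)
  B. 1 is O(1)
  C. 17 is O(1)

Functions B and C both have the same complexity class.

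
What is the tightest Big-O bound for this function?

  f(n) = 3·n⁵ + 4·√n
O(n⁵)

The dominant term in 3·n⁵ + 4·√n is 3·n⁵, which is Θ(n⁵).
Lower-order terms (4·√n) are asymptotically negligible.
Constants are absorbed, so the tightest bound is O(n⁵).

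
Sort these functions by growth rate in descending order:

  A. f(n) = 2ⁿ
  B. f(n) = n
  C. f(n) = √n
A > B > C

Comparing growth rates:
A = 2ⁿ is O(2ⁿ)
B = n is O(n)
C = √n is O(√n)

Therefore, the order from fastest to slowest is: A > B > C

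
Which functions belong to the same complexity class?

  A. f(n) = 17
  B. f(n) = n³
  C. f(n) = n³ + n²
B and C

Examining each function:
  A. 17 is O(1)
  B. n³ is O(n³)
  C. n³ + n² is O(n³)

Functions B and C both have the same complexity class.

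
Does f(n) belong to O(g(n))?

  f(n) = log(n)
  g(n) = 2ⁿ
True

f(n) = log(n) is O(log n), and g(n) = 2ⁿ is O(2ⁿ).
Since O(log n) ⊆ O(2ⁿ) (f grows no faster than g), f(n) = O(g(n)) is true.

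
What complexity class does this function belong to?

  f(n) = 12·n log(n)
O(n log n)

The dominant term in 12·n log(n) is 12·n log(n), which is Θ(n log n).
Constants are absorbed, so the tightest bound is O(n log n).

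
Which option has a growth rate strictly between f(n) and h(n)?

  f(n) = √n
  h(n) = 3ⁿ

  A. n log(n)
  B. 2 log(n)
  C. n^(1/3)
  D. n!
A

We need g(n) with √n = o(g(n)) and g(n) = o(3ⁿ), i.e. O(√n) ≺ g ≺ O(3ⁿ).
Check each option:
  A. n log(n) — O(n log n) is strictly between O(√n) and O(3ⁿ) ✓
  B. 2 log(n) — O(log n) does not grow strictly faster than f(n)
  C. n^(1/3) — O(n^(1/3)) does not grow strictly faster than f(n)
  D. n! — O(n!) does not grow strictly slower than h(n)

Only option A (n log(n)) lies strictly between.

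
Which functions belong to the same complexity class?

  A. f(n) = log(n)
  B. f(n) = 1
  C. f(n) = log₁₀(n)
A and C

Examining each function:
  A. log(n) is O(log n)
  B. 1 is O(1)
  C. log₁₀(n) is O(log n)

Functions A and C both have the same complexity class.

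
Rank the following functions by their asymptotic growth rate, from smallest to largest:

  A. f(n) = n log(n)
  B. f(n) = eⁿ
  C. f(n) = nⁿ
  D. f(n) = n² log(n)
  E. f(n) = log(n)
E < A < D < B < C

Comparing growth rates:
E = log(n) is O(log n)
A = n log(n) is O(n log n)
D = n² log(n) is O(n² log n)
B = eⁿ is O(eⁿ)
C = nⁿ is O(nⁿ)

Therefore, the order from slowest to fastest is: E < A < D < B < C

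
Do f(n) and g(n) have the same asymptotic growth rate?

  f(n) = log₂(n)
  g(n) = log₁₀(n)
True

f(n) = log₂(n) and g(n) = log₁₀(n) are both O(log n).
Since they have the same asymptotic growth rate, f(n) = Θ(g(n)) is true.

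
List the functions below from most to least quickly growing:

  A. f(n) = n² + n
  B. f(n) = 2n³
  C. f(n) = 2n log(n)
B > A > C

Comparing growth rates:
B = 2n³ is O(n³)
A = n² + n is O(n²)
C = 2n log(n) is O(n log n)

Therefore, the order from fastest to slowest is: B > A > C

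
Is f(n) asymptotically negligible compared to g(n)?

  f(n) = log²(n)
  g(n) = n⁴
True

f(n) = log²(n) is O(log² n), and g(n) = n⁴ is O(n⁴).
Since O(log² n) grows strictly slower than O(n⁴), f(n) = o(g(n)) is true.
This means lim(n→∞) f(n)/g(n) = 0.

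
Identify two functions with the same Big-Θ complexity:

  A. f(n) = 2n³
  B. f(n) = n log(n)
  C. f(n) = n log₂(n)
B and C

Examining each function:
  A. 2n³ is O(n³)
  B. n log(n) is O(n log n)
  C. n log₂(n) is O(n log n)

Functions B and C both have the same complexity class.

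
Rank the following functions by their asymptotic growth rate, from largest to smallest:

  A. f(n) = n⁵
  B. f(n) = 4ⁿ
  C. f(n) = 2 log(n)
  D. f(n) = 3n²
B > A > D > C

Comparing growth rates:
B = 4ⁿ is O(4ⁿ)
A = n⁵ is O(n⁵)
D = 3n² is O(n²)
C = 2 log(n) is O(log n)

Therefore, the order from fastest to slowest is: B > A > D > C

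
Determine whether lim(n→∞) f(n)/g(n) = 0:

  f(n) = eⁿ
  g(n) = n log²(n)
False

f(n) = eⁿ is O(eⁿ), and g(n) = n log²(n) is O(n log² n).
Since O(eⁿ) grows faster than or equal to O(n log² n), f(n) = o(g(n)) is false.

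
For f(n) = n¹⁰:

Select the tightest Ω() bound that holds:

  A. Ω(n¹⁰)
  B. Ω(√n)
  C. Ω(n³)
A

f(n) = n¹⁰ is Ω(n¹⁰).
All listed options are valid Big-Ω bounds (lower bounds),
but Ω(n¹⁰) is the tightest (largest valid bound).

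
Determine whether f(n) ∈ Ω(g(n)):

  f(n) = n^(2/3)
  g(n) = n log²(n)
False

f(n) = n^(2/3) is O(n^(2/3)), and g(n) = n log²(n) is O(n log² n).
Since O(n^(2/3)) grows slower than O(n log² n), f(n) = Ω(g(n)) is false.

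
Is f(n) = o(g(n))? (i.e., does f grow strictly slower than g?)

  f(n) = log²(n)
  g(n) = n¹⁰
True

f(n) = log²(n) is O(log² n), and g(n) = n¹⁰ is O(n¹⁰).
Since O(log² n) grows strictly slower than O(n¹⁰), f(n) = o(g(n)) is true.
This means lim(n→∞) f(n)/g(n) = 0.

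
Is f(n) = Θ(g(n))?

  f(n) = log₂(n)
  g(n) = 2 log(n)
True

f(n) = log₂(n) and g(n) = 2 log(n) are both O(log n).
Since they have the same asymptotic growth rate, f(n) = Θ(g(n)) is true.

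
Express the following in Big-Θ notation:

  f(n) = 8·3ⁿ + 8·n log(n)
Θ(3ⁿ)

Order the terms by growth rate: 8·n log(n) ≺ 8·3ⁿ.
The fastest-growing term 8·3ⁿ dominates as n → ∞; dropping its constant factor gives Θ(3ⁿ).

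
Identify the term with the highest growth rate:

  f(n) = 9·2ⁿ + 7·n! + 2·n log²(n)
7·n!

Looking at each term:
  - 9·2ⁿ is O(2ⁿ)
  - 7·n! is O(n!)
  - 2·n log²(n) is O(n log² n)

The term 7·n! (O(n!)) grows fastest and dominates all others.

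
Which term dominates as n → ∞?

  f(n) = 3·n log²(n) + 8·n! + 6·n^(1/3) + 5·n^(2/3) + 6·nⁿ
6·nⁿ

Looking at each term:
  - 3·n log²(n) is O(n log² n)
  - 8·n! is O(n!)
  - 6·n^(1/3) is O(n^(1/3))
  - 5·n^(2/3) is O(n^(2/3))
  - 6·nⁿ is O(nⁿ)

The term 6·nⁿ (O(nⁿ)) grows fastest and dominates all others.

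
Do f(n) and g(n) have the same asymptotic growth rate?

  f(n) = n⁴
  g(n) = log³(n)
False

f(n) = n⁴ is O(n⁴), and g(n) = log³(n) is O(log³ n).
Since they have different growth rates, f(n) = Θ(g(n)) is false.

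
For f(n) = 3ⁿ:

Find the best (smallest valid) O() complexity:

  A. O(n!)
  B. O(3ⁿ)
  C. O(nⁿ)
B

f(n) = 3ⁿ is O(3ⁿ).
All listed options are valid Big-O bounds (upper bounds),
but O(3ⁿ) is the tightest (smallest valid bound).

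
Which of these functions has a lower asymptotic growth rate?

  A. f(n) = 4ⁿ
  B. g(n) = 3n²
B

f(n) = 4ⁿ is O(4ⁿ), while g(n) = 3n² is O(n²).
Since O(n²) grows slower than O(4ⁿ), g(n) is dominated.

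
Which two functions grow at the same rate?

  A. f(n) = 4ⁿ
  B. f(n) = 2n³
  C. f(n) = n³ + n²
B and C

Examining each function:
  A. 4ⁿ is O(4ⁿ)
  B. 2n³ is O(n³)
  C. n³ + n² is O(n³)

Functions B and C both have the same complexity class.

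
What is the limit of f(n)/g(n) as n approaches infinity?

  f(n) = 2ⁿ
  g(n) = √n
∞

Since 2ⁿ (O(2ⁿ)) grows faster than √n (O(√n)),
the ratio f(n)/g(n) → ∞ as n → ∞.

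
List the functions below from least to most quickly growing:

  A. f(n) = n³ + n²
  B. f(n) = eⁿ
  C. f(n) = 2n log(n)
C < A < B

Comparing growth rates:
C = 2n log(n) is O(n log n)
A = n³ + n² is O(n³)
B = eⁿ is O(eⁿ)

Therefore, the order from slowest to fastest is: C < A < B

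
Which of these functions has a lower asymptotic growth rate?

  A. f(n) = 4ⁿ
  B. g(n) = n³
B

f(n) = 4ⁿ is O(4ⁿ), while g(n) = n³ is O(n³).
Since O(n³) grows slower than O(4ⁿ), g(n) is dominated.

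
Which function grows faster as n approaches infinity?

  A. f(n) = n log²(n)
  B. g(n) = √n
A

f(n) = n log²(n) is O(n log² n), while g(n) = √n is O(√n).
Since O(n log² n) grows faster than O(√n), f(n) dominates.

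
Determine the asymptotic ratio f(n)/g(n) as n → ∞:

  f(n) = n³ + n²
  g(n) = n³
1

Since n³ + n² and n³ have the same growth rate (O(n³)),
the ratio converges to a constant: 1.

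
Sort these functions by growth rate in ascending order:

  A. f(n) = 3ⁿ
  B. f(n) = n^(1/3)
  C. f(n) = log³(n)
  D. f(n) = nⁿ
C < B < A < D

Comparing growth rates:
C = log³(n) is O(log³ n)
B = n^(1/3) is O(n^(1/3))
A = 3ⁿ is O(3ⁿ)
D = nⁿ is O(nⁿ)

Therefore, the order from slowest to fastest is: C < B < A < D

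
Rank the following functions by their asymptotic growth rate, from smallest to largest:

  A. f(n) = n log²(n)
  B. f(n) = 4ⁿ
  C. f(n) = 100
C < A < B

Comparing growth rates:
C = 100 is O(1)
A = n log²(n) is O(n log² n)
B = 4ⁿ is O(4ⁿ)

Therefore, the order from slowest to fastest is: C < A < B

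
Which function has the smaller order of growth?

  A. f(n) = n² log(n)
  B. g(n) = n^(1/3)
B

f(n) = n² log(n) is O(n² log n), while g(n) = n^(1/3) is O(n^(1/3)).
Since O(n^(1/3)) grows slower than O(n² log n), g(n) is dominated.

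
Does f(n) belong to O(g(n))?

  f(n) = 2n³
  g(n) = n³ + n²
True

f(n) = 2n³ and g(n) = n³ + n² are both O(n³).
Big-O permits equal growth rates (f ≤ c·g for some c), so f(n) = O(g(n)) is true.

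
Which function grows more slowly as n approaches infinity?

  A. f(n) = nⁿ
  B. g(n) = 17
B

f(n) = nⁿ is O(nⁿ), while g(n) = 17 is O(1).
Since O(1) grows slower than O(nⁿ), g(n) is dominated.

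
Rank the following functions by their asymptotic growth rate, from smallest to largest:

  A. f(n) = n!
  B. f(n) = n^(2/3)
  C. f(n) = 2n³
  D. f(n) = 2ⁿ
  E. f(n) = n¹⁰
B < C < E < D < A

Comparing growth rates:
B = n^(2/3) is O(n^(2/3))
C = 2n³ is O(n³)
E = n¹⁰ is O(n¹⁰)
D = 2ⁿ is O(2ⁿ)
A = n! is O(n!)

Therefore, the order from slowest to fastest is: B < C < E < D < A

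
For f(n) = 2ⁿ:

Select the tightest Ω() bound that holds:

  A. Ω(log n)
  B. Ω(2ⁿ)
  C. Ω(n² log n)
B

f(n) = 2ⁿ is Ω(2ⁿ).
All listed options are valid Big-Ω bounds (lower bounds),
but Ω(2ⁿ) is the tightest (largest valid bound).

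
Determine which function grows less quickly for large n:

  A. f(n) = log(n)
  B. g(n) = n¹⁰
A

f(n) = log(n) is O(log n), while g(n) = n¹⁰ is O(n¹⁰).
Since O(log n) grows slower than O(n¹⁰), f(n) is dominated.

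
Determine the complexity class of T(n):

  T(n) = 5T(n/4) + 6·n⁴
Θ(n⁴)

Master Theorem: a = 5, b = 4, f(n) = 6·n⁴.
Compute the critical exponent d = log₄(5) = 1.161.
Compare f(n) = Θ(n⁴) against n^d:
  k = 4 > d = 1.161, so f(n) = Ω(n^(d+ε)) — Case 3.
  Regularity: a·(n/b)^4/n^4 = a/b^4 = 5/256 < 1 ✓.
  The top-level work dominates: T(n) = Θ(f(n)) = Θ(n⁴).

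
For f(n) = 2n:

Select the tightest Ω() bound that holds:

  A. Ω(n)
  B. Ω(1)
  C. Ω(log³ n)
A

f(n) = 2n is Ω(n).
All listed options are valid Big-Ω bounds (lower bounds),
but Ω(n) is the tightest (largest valid bound).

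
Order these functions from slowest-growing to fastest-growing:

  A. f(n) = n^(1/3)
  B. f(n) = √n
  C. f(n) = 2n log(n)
A < B < C

Comparing growth rates:
A = n^(1/3) is O(n^(1/3))
B = √n is O(√n)
C = 2n log(n) is O(n log n)

Therefore, the order from slowest to fastest is: A < B < C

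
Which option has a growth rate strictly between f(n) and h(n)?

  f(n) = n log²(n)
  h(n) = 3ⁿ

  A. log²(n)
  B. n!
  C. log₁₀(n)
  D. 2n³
D

We need g(n) with n log²(n) = o(g(n)) and g(n) = o(3ⁿ), i.e. O(n log² n) ≺ g ≺ O(3ⁿ).
Check each option:
  A. log²(n) — O(log² n) does not grow strictly faster than f(n)
  B. n! — O(n!) does not grow strictly slower than h(n)
  C. log₁₀(n) — O(log n) does not grow strictly faster than f(n)
  D. 2n³ — O(n³) is strictly between O(n log² n) and O(3ⁿ) ✓

Only option D (2n³) lies strictly between.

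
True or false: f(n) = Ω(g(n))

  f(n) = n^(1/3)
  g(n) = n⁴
False

f(n) = n^(1/3) is O(n^(1/3)), and g(n) = n⁴ is O(n⁴).
Since O(n^(1/3)) grows slower than O(n⁴), f(n) = Ω(g(n)) is false.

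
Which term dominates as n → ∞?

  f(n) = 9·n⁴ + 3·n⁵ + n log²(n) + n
3·n⁵

Looking at each term:
  - 9·n⁴ is O(n⁴)
  - 3·n⁵ is O(n⁵)
  - n log²(n) is O(n log² n)
  - n is O(n)

The term 3·n⁵ (O(n⁵)) grows fastest and dominates all others.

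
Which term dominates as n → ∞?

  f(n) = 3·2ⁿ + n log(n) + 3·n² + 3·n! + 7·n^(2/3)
3·n!

Looking at each term:
  - 3·2ⁿ is O(2ⁿ)
  - n log(n) is O(n log n)
  - 3·n² is O(n²)
  - 3·n! is O(n!)
  - 7·n^(2/3) is O(n^(2/3))

The term 3·n! (O(n!)) grows fastest and dominates all others.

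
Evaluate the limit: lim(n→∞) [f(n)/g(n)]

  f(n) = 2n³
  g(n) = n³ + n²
2

Since 2n³ and n³ + n² have the same growth rate (O(n³)),
the ratio converges to a constant: 2.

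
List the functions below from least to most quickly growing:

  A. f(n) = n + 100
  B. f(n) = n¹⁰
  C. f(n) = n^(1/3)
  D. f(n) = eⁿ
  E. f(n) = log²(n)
E < C < A < B < D

Comparing growth rates:
E = log²(n) is O(log² n)
C = n^(1/3) is O(n^(1/3))
A = n + 100 is O(n)
B = n¹⁰ is O(n¹⁰)
D = eⁿ is O(eⁿ)

Therefore, the order from slowest to fastest is: E < C < A < B < D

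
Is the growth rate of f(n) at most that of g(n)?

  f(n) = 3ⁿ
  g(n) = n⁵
False

f(n) = 3ⁿ is O(3ⁿ), and g(n) = n⁵ is O(n⁵).
Since O(3ⁿ) grows faster than O(n⁵), f(n) = O(g(n)) is false.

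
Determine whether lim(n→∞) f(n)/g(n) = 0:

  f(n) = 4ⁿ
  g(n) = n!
True

f(n) = 4ⁿ is O(4ⁿ), and g(n) = n! is O(n!).
Since O(4ⁿ) grows strictly slower than O(n!), f(n) = o(g(n)) is true.
This means lim(n→∞) f(n)/g(n) = 0.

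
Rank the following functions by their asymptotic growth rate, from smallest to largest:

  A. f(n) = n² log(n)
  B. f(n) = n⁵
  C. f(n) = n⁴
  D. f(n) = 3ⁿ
A < C < B < D

Comparing growth rates:
A = n² log(n) is O(n² log n)
C = n⁴ is O(n⁴)
B = n⁵ is O(n⁵)
D = 3ⁿ is O(3ⁿ)

Therefore, the order from slowest to fastest is: A < C < B < D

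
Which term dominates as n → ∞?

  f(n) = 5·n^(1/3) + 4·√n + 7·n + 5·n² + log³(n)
5·n²

Looking at each term:
  - 5·n^(1/3) is O(n^(1/3))
  - 4·√n is O(√n)
  - 7·n is O(n)
  - 5·n² is O(n²)
  - log³(n) is O(log³ n)

The term 5·n² (O(n²)) grows fastest and dominates all others.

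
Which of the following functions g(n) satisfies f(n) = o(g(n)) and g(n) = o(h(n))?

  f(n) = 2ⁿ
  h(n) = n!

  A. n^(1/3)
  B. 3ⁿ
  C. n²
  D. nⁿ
B

We need g(n) with 2ⁿ = o(g(n)) and g(n) = o(n!), i.e. O(2ⁿ) ≺ g ≺ O(n!).
Check each option:
  A. n^(1/3) — O(n^(1/3)) does not grow strictly faster than f(n)
  B. 3ⁿ — O(3ⁿ) is strictly between O(2ⁿ) and O(n!) ✓
  C. n² — O(n²) does not grow strictly faster than f(n)
  D. nⁿ — O(nⁿ) does not grow strictly slower than h(n)

Only option B (3ⁿ) lies strictly between.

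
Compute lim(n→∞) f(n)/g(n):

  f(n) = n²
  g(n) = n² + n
1

Since n² and n² + n have the same growth rate (O(n²)),
the ratio converges to a constant: 1.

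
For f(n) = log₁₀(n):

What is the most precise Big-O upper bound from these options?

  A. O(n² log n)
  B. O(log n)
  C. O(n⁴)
B

f(n) = log₁₀(n) is O(log n).
All listed options are valid Big-O bounds (upper bounds),
but O(log n) is the tightest (smallest valid bound).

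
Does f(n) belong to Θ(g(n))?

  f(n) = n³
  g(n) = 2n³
True

f(n) = n³ and g(n) = 2n³ are both O(n³).
Since they have the same asymptotic growth rate, f(n) = Θ(g(n)) is true.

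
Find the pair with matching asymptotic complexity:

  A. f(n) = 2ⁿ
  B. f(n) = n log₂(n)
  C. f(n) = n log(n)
B and C

Examining each function:
  A. 2ⁿ is O(2ⁿ)
  B. n log₂(n) is O(n log n)
  C. n log(n) is O(n log n)

Functions B and C both have the same complexity class.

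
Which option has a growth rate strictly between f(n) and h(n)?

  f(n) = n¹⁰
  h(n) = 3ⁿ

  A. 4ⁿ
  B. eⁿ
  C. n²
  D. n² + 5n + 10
B

We need g(n) with n¹⁰ = o(g(n)) and g(n) = o(3ⁿ), i.e. O(n¹⁰) ≺ g ≺ O(3ⁿ).
Check each option:
  A. 4ⁿ — O(4ⁿ) does not grow strictly slower than h(n)
  B. eⁿ — O(eⁿ) is strictly between O(n¹⁰) and O(3ⁿ) ✓
  C. n² — O(n²) does not grow strictly faster than f(n)
  D. n² + 5n + 10 — O(n²) does not grow strictly faster than f(n)

Only option B (eⁿ) lies strictly between.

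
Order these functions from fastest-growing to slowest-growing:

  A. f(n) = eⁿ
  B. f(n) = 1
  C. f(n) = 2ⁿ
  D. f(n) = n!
D > A > C > B

Comparing growth rates:
D = n! is O(n!)
A = eⁿ is O(eⁿ)
C = 2ⁿ is O(2ⁿ)
B = 1 is O(1)

Therefore, the order from fastest to slowest is: D > A > C > B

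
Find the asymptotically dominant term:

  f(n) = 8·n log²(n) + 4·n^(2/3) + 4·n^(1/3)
8·n log²(n)

Looking at each term:
  - 8·n log²(n) is O(n log² n)
  - 4·n^(2/3) is O(n^(2/3))
  - 4·n^(1/3) is O(n^(1/3))

The term 8·n log²(n) (O(n log² n)) grows fastest and dominates all others.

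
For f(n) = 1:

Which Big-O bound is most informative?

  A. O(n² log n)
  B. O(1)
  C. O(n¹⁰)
B

f(n) = 1 is O(1).
All listed options are valid Big-O bounds (upper bounds),
but O(1) is the tightest (smallest valid bound).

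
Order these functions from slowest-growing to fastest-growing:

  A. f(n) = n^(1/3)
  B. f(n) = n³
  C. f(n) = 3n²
A < C < B

Comparing growth rates:
A = n^(1/3) is O(n^(1/3))
C = 3n² is O(n²)
B = n³ is O(n³)

Therefore, the order from slowest to fastest is: A < C < B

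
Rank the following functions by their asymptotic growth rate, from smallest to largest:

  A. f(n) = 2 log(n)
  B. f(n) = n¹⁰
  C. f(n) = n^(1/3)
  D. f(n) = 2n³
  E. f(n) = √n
A < C < E < D < B

Comparing growth rates:
A = 2 log(n) is O(log n)
C = n^(1/3) is O(n^(1/3))
E = √n is O(√n)
D = 2n³ is O(n³)
B = n¹⁰ is O(n¹⁰)

Therefore, the order from slowest to fastest is: A < C < E < D < B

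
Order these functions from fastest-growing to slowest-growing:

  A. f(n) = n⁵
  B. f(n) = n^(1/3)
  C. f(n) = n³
A > C > B

Comparing growth rates:
A = n⁵ is O(n⁵)
C = n³ is O(n³)
B = n^(1/3) is O(n^(1/3))

Therefore, the order from fastest to slowest is: A > C > B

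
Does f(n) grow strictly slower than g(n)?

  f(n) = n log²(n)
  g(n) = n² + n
True

f(n) = n log²(n) is O(n log² n), and g(n) = n² + n is O(n²).
Since O(n log² n) grows strictly slower than O(n²), f(n) = o(g(n)) is true.
This means lim(n→∞) f(n)/g(n) = 0.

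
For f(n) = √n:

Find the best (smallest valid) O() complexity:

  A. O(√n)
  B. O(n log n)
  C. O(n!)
A

f(n) = √n is O(√n).
All listed options are valid Big-O bounds (upper bounds),
but O(√n) is the tightest (smallest valid bound).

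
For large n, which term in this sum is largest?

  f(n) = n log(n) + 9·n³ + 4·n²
9·n³

Looking at each term:
  - n log(n) is O(n log n)
  - 9·n³ is O(n³)
  - 4·n² is O(n²)

The term 9·n³ (O(n³)) grows fastest and dominates all others.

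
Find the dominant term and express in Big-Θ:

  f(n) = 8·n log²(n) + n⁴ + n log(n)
Θ(n⁴)

Order the terms by growth rate: n log(n) ≺ 8·n log²(n) ≺ n⁴.
The fastest-growing term n⁴ dominates as n → ∞; dropping its constant factor gives Θ(n⁴).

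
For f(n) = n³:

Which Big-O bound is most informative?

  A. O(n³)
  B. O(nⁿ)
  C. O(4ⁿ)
A

f(n) = n³ is O(n³).
All listed options are valid Big-O bounds (upper bounds),
but O(n³) is the tightest (smallest valid bound).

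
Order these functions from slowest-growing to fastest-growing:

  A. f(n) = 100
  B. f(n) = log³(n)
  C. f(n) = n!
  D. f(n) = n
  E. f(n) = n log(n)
A < B < D < E < C

Comparing growth rates:
A = 100 is O(1)
B = log³(n) is O(log³ n)
D = n is O(n)
E = n log(n) is O(n log n)
C = n! is O(n!)

Therefore, the order from slowest to fastest is: A < B < D < E < C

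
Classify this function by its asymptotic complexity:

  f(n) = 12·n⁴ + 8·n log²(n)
O(n⁴)

The dominant term in 12·n⁴ + 8·n log²(n) is 12·n⁴, which is Θ(n⁴).
Lower-order terms (8·n log²(n)) are asymptotically negligible.
Constants are absorbed, so the tightest bound is O(n⁴).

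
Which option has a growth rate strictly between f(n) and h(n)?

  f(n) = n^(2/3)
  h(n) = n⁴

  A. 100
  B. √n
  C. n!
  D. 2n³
D

We need g(n) with n^(2/3) = o(g(n)) and g(n) = o(n⁴), i.e. O(n^(2/3)) ≺ g ≺ O(n⁴).
Check each option:
  A. 100 — O(1) does not grow strictly faster than f(n)
  B. √n — O(√n) does not grow strictly faster than f(n)
  C. n! — O(n!) does not grow strictly slower than h(n)
  D. 2n³ — O(n³) is strictly between O(n^(2/3)) and O(n⁴) ✓

Only option D (2n³) lies strictly between.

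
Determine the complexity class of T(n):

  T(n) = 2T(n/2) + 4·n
Θ(n log n)

Master Theorem: a = 2, b = 2, f(n) = 4·n.
Compute the critical exponent d = log₂(2) = 1.
Compare f(n) = Θ(n) against n^d:
  k = 1 = d, so f(n) = Θ(n^d) — Case 2.
  Work is balanced across levels: T(n) = Θ(n^d log n) = Θ(n log n).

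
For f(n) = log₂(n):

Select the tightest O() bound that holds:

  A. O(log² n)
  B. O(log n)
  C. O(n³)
B

f(n) = log₂(n) is O(log n).
All listed options are valid Big-O bounds (upper bounds),
but O(log n) is the tightest (smallest valid bound).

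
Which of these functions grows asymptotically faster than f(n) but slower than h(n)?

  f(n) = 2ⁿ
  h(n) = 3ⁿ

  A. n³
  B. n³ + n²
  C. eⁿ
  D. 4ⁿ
C

We need g(n) with 2ⁿ = o(g(n)) and g(n) = o(3ⁿ), i.e. O(2ⁿ) ≺ g ≺ O(3ⁿ).
Check each option:
  A. n³ — O(n³) does not grow strictly faster than f(n)
  B. n³ + n² — O(n³) does not grow strictly faster than f(n)
  C. eⁿ — O(eⁿ) is strictly between O(2ⁿ) and O(3ⁿ) ✓
  D. 4ⁿ — O(4ⁿ) does not grow strictly slower than h(n)

Only option C (eⁿ) lies strictly between.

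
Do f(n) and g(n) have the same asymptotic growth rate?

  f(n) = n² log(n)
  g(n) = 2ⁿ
False

f(n) = n² log(n) is O(n² log n), and g(n) = 2ⁿ is O(2ⁿ).
Since they have different growth rates, f(n) = Θ(g(n)) is false.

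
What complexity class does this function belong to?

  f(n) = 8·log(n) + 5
O(log n)

The dominant term in 8·log(n) + 5 is 8·log(n), which is Θ(log n).
Lower-order terms (5) are asymptotically negligible.
Constants are absorbed, so the tightest bound is O(log n).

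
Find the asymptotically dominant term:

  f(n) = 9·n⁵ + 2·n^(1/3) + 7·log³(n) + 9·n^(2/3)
9·n⁵

Looking at each term:
  - 9·n⁵ is O(n⁵)
  - 2·n^(1/3) is O(n^(1/3))
  - 7·log³(n) is O(log³ n)
  - 9·n^(2/3) is O(n^(2/3))

The term 9·n⁵ (O(n⁵)) grows fastest and dominates all others.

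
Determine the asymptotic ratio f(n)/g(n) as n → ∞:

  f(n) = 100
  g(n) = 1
100

Since 100 and 1 have the same growth rate (O(1)),
the ratio converges to a constant: 100.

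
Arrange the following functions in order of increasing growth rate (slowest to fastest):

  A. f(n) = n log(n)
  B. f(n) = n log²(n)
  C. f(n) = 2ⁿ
A < B < C

Comparing growth rates:
A = n log(n) is O(n log n)
B = n log²(n) is O(n log² n)
C = 2ⁿ is O(2ⁿ)

Therefore, the order from slowest to fastest is: A < B < C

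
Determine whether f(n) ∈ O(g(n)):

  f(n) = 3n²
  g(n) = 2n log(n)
False

f(n) = 3n² is O(n²), and g(n) = 2n log(n) is O(n log n).
Since O(n²) grows faster than O(n log n), f(n) = O(g(n)) is false.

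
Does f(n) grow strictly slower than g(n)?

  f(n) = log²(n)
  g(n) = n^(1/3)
True

f(n) = log²(n) is O(log² n), and g(n) = n^(1/3) is O(n^(1/3)).
Since O(log² n) grows strictly slower than O(n^(1/3)), f(n) = o(g(n)) is true.
This means lim(n→∞) f(n)/g(n) = 0.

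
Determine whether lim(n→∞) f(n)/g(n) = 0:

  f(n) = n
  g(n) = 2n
False

f(n) = n is O(n), and g(n) = 2n is O(n).
Since they have the same growth rate, f(n) = o(g(n)) is false.
(f = o(g) requires f to grow strictly slower, not equal.)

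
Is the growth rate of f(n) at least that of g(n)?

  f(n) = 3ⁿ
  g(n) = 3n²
True

f(n) = 3ⁿ is O(3ⁿ), and g(n) = 3n² is O(n²).
Since O(3ⁿ) grows at least as fast as O(n²), f(n) = Ω(g(n)) is true.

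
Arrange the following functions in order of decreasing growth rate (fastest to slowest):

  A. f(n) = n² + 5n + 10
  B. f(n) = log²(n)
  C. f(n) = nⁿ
C > A > B

Comparing growth rates:
C = nⁿ is O(nⁿ)
A = n² + 5n + 10 is O(n²)
B = log²(n) is O(log² n)

Therefore, the order from fastest to slowest is: C > A > B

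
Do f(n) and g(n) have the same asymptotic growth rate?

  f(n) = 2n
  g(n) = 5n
True

f(n) = 2n and g(n) = 5n are both O(n).
Since they have the same asymptotic growth rate, f(n) = Θ(g(n)) is true.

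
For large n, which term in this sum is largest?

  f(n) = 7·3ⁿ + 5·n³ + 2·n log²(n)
7·3ⁿ

Looking at each term:
  - 7·3ⁿ is O(3ⁿ)
  - 5·n³ is O(n³)
  - 2·n log²(n) is O(n log² n)

The term 7·3ⁿ (O(3ⁿ)) grows fastest and dominates all others.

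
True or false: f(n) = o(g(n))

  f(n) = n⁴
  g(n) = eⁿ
True

f(n) = n⁴ is O(n⁴), and g(n) = eⁿ is O(eⁿ).
Since O(n⁴) grows strictly slower than O(eⁿ), f(n) = o(g(n)) is true.
This means lim(n→∞) f(n)/g(n) = 0.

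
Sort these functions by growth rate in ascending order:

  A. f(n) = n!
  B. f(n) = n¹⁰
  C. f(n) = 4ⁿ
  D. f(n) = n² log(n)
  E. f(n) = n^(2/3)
E < D < B < C < A

Comparing growth rates:
E = n^(2/3) is O(n^(2/3))
D = n² log(n) is O(n² log n)
B = n¹⁰ is O(n¹⁰)
C = 4ⁿ is O(4ⁿ)
A = n! is O(n!)

Therefore, the order from slowest to fastest is: E < D < B < C < A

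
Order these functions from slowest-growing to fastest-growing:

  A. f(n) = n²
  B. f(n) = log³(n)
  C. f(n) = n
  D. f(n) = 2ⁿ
B < C < A < D

Comparing growth rates:
B = log³(n) is O(log³ n)
C = n is O(n)
A = n² is O(n²)
D = 2ⁿ is O(2ⁿ)

Therefore, the order from slowest to fastest is: B < C < A < D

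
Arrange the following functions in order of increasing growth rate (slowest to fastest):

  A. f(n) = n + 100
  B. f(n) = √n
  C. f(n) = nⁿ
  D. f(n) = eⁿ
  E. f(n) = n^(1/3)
E < B < A < D < C

Comparing growth rates:
E = n^(1/3) is O(n^(1/3))
B = √n is O(√n)
A = n + 100 is O(n)
D = eⁿ is O(eⁿ)
C = nⁿ is O(nⁿ)

Therefore, the order from slowest to fastest is: E < B < A < D < C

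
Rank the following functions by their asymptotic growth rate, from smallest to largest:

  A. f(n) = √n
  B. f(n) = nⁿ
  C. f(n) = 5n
A < C < B

Comparing growth rates:
A = √n is O(√n)
C = 5n is O(n)
B = nⁿ is O(nⁿ)

Therefore, the order from slowest to fastest is: A < C < B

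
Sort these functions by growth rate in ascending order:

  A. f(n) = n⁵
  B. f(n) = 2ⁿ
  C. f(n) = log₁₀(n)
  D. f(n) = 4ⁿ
C < A < B < D

Comparing growth rates:
C = log₁₀(n) is O(log n)
A = n⁵ is O(n⁵)
B = 2ⁿ is O(2ⁿ)
D = 4ⁿ is O(4ⁿ)

Therefore, the order from slowest to fastest is: C < A < B < D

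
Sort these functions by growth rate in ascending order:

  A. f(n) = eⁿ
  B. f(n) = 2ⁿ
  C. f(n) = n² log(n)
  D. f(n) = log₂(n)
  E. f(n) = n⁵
D < C < E < B < A

Comparing growth rates:
D = log₂(n) is O(log n)
C = n² log(n) is O(n² log n)
E = n⁵ is O(n⁵)
B = 2ⁿ is O(2ⁿ)
A = eⁿ is O(eⁿ)

Therefore, the order from slowest to fastest is: D < C < E < B < A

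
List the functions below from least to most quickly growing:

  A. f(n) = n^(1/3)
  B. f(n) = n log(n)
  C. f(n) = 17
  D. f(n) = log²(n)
C < D < A < B

Comparing growth rates:
C = 17 is O(1)
D = log²(n) is O(log² n)
A = n^(1/3) is O(n^(1/3))
B = n log(n) is O(n log n)

Therefore, the order from slowest to fastest is: C < D < A < B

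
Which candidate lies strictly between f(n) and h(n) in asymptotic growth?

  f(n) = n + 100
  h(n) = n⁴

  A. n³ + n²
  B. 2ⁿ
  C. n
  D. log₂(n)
A

We need g(n) with n + 100 = o(g(n)) and g(n) = o(n⁴), i.e. O(n) ≺ g ≺ O(n⁴).
Check each option:
  A. n³ + n² — O(n³) is strictly between O(n) and O(n⁴) ✓
  B. 2ⁿ — O(2ⁿ) does not grow strictly slower than h(n)
  C. n — O(n) does not grow strictly faster than f(n)
  D. log₂(n) — O(log n) does not grow strictly faster than f(n)

Only option A (n³ + n²) lies strictly between.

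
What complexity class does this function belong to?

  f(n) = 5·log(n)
O(log n)

The dominant term in 5·log(n) is 5·log(n), which is Θ(log n).
Constants are absorbed, so the tightest bound is O(log n).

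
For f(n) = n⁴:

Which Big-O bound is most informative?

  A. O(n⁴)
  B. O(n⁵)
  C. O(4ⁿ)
A

f(n) = n⁴ is O(n⁴).
All listed options are valid Big-O bounds (upper bounds),
but O(n⁴) is the tightest (smallest valid bound).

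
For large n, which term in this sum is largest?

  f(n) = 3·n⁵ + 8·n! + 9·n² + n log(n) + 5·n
8·n!

Looking at each term:
  - 3·n⁵ is O(n⁵)
  - 8·n! is O(n!)
  - 9·n² is O(n²)
  - n log(n) is O(n log n)
  - 5·n is O(n)

The term 8·n! (O(n!)) grows fastest and dominates all others.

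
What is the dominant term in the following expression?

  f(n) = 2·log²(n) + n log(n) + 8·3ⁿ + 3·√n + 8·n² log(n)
8·3ⁿ

Looking at each term:
  - 2·log²(n) is O(log² n)
  - n log(n) is O(n log n)
  - 8·3ⁿ is O(3ⁿ)
  - 3·√n is O(√n)
  - 8·n² log(n) is O(n² log n)

The term 8·3ⁿ (O(3ⁿ)) grows fastest and dominates all others.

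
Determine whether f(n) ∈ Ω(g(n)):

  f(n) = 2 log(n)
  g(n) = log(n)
True

f(n) = 2 log(n) and g(n) = log(n) are both O(log n).
Big-Ω permits equal growth rates (f ≥ c·g for some c > 0), so f(n) = Ω(g(n)) is true.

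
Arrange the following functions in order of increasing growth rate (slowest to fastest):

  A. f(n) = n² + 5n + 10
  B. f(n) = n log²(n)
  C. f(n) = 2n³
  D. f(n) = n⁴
B < A < C < D

Comparing growth rates:
B = n log²(n) is O(n log² n)
A = n² + 5n + 10 is O(n²)
C = 2n³ is O(n³)
D = n⁴ is O(n⁴)

Therefore, the order from slowest to fastest is: B < A < C < D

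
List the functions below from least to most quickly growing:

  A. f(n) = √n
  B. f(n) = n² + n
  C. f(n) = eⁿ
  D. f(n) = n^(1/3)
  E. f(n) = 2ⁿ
D < A < B < E < C

Comparing growth rates:
D = n^(1/3) is O(n^(1/3))
A = √n is O(√n)
B = n² + n is O(n²)
E = 2ⁿ is O(2ⁿ)
C = eⁿ is O(eⁿ)

Therefore, the order from slowest to fastest is: D < A < B < E < C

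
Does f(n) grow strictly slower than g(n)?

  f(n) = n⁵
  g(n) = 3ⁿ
True

f(n) = n⁵ is O(n⁵), and g(n) = 3ⁿ is O(3ⁿ).
Since O(n⁵) grows strictly slower than O(3ⁿ), f(n) = o(g(n)) is true.
This means lim(n→∞) f(n)/g(n) = 0.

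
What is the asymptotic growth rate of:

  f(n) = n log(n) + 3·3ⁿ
Θ(3ⁿ)

Order the terms by growth rate: n log(n) ≺ 3·3ⁿ.
The fastest-growing term 3·3ⁿ dominates as n → ∞; dropping its constant factor gives Θ(3ⁿ).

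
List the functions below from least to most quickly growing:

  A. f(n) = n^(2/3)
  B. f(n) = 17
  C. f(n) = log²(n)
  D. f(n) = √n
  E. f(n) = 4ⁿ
B < C < D < A < E

Comparing growth rates:
B = 17 is O(1)
C = log²(n) is O(log² n)
D = √n is O(√n)
A = n^(2/3) is O(n^(2/3))
E = 4ⁿ is O(4ⁿ)

Therefore, the order from slowest to fastest is: B < C < D < A < E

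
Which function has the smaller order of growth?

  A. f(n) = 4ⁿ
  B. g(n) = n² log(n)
B

f(n) = 4ⁿ is O(4ⁿ), while g(n) = n² log(n) is O(n² log n).
Since O(n² log n) grows slower than O(4ⁿ), g(n) is dominated.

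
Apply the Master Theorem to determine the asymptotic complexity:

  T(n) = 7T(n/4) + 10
Θ(n^log₄(7))

Master Theorem: a = 7, b = 4, f(n) = 10.
Compute the critical exponent d = log₄(7) = 1.404.
Compare f(n) = Θ(1) against n^d:
  k = 0 < d = 1.404, so f(n) = O(n^(d-ε)) — Case 1.
  The recursion cost dominates: T(n) = Θ(n^d) = Θ(n^log₄(7)).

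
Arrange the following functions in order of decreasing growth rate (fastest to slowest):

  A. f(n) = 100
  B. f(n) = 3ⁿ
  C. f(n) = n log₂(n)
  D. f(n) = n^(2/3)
B > C > D > A

Comparing growth rates:
B = 3ⁿ is O(3ⁿ)
C = n log₂(n) is O(n log n)
D = n^(2/3) is O(n^(2/3))
A = 100 is O(1)

Therefore, the order from fastest to slowest is: B > C > D > A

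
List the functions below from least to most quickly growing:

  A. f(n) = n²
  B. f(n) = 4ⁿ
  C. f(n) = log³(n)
C < A < B

Comparing growth rates:
C = log³(n) is O(log³ n)
A = n² is O(n²)
B = 4ⁿ is O(4ⁿ)

Therefore, the order from slowest to fastest is: C < A < B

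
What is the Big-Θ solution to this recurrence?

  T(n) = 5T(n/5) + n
Θ(n log n)

Master Theorem: a = 5, b = 5, f(n) = n.
Compute the critical exponent d = log₅(5) = 1.
Compare f(n) = Θ(n) against n^d:
  k = 1 = d, so f(n) = Θ(n^d) — Case 2.
  Work is balanced across levels: T(n) = Θ(n^d log n) = Θ(n log n).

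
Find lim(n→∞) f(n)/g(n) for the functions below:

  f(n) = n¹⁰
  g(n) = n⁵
∞

Since n¹⁰ (O(n¹⁰)) grows faster than n⁵ (O(n⁵)),
the ratio f(n)/g(n) → ∞ as n → ∞.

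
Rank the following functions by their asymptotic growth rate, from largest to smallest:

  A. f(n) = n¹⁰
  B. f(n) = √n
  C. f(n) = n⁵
A > C > B

Comparing growth rates:
A = n¹⁰ is O(n¹⁰)
C = n⁵ is O(n⁵)
B = √n is O(√n)

Therefore, the order from fastest to slowest is: A > C > B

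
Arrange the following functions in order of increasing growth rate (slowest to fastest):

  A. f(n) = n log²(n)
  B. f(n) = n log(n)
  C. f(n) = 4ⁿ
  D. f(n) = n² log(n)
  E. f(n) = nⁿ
B < A < D < C < E

Comparing growth rates:
B = n log(n) is O(n log n)
A = n log²(n) is O(n log² n)
D = n² log(n) is O(n² log n)
C = 4ⁿ is O(4ⁿ)
E = nⁿ is O(nⁿ)

Therefore, the order from slowest to fastest is: B < A < D < C < E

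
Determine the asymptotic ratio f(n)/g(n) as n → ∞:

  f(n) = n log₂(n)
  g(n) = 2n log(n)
1/(2*log(2))

Since n log₂(n) and 2n log(n) have the same growth rate (O(n log n)),
the ratio converges to a constant: 1/(2*log(2)).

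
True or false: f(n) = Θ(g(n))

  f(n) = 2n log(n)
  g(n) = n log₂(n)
True

f(n) = 2n log(n) and g(n) = n log₂(n) are both O(n log n).
Since they have the same asymptotic growth rate, f(n) = Θ(g(n)) is true.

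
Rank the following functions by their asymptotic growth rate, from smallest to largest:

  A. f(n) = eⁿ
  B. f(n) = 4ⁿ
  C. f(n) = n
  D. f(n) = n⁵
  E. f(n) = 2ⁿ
C < D < E < A < B

Comparing growth rates:
C = n is O(n)
D = n⁵ is O(n⁵)
E = 2ⁿ is O(2ⁿ)
A = eⁿ is O(eⁿ)
B = 4ⁿ is O(4ⁿ)

Therefore, the order from slowest to fastest is: C < D < E < A < B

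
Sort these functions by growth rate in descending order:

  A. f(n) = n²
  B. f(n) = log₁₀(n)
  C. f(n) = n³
C > A > B

Comparing growth rates:
C = n³ is O(n³)
A = n² is O(n²)
B = log₁₀(n) is O(log n)

Therefore, the order from fastest to slowest is: C > A > B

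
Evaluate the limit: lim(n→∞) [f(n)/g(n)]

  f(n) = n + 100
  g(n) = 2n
1/2

Since n + 100 and 2n have the same growth rate (O(n)),
the ratio converges to a constant: 1/2.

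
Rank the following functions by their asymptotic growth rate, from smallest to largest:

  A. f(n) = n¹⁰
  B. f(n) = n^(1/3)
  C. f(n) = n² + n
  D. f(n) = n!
B < C < A < D

Comparing growth rates:
B = n^(1/3) is O(n^(1/3))
C = n² + n is O(n²)
A = n¹⁰ is O(n¹⁰)
D = n! is O(n!)

Therefore, the order from slowest to fastest is: B < C < A < D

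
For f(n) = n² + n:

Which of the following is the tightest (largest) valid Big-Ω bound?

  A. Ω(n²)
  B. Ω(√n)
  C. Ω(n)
A

f(n) = n² + n is Ω(n²).
All listed options are valid Big-Ω bounds (lower bounds),
but Ω(n²) is the tightest (largest valid bound).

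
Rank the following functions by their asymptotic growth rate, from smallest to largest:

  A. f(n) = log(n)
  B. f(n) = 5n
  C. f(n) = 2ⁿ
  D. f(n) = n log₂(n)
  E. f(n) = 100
E < A < B < D < C

Comparing growth rates:
E = 100 is O(1)
A = log(n) is O(log n)
B = 5n is O(n)
D = n log₂(n) is O(n log n)
C = 2ⁿ is O(2ⁿ)

Therefore, the order from slowest to fastest is: E < A < B < D < C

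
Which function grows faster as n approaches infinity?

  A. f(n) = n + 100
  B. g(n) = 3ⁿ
B

f(n) = n + 100 is O(n), while g(n) = 3ⁿ is O(3ⁿ).
Since O(3ⁿ) grows faster than O(n), g(n) dominates.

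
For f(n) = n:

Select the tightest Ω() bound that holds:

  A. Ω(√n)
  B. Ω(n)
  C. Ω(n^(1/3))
B

f(n) = n is Ω(n).
All listed options are valid Big-Ω bounds (lower bounds),
but Ω(n) is the tightest (largest valid bound).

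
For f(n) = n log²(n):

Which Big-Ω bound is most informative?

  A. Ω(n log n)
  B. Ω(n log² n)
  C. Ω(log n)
B

f(n) = n log²(n) is Ω(n log² n).
All listed options are valid Big-Ω bounds (lower bounds),
but Ω(n log² n) is the tightest (largest valid bound).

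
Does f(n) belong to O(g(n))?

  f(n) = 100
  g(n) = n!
True

f(n) = 100 is O(1), and g(n) = n! is O(n!).
Since O(1) ⊆ O(n!) (f grows no faster than g), f(n) = O(g(n)) is true.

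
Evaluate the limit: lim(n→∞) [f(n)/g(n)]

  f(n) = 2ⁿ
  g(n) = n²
∞

Since 2ⁿ (O(2ⁿ)) grows faster than n² (O(n²)),
the ratio f(n)/g(n) → ∞ as n → ∞.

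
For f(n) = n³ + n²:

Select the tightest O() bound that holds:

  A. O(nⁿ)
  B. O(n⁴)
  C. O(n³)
C

f(n) = n³ + n² is O(n³).
All listed options are valid Big-O bounds (upper bounds),
but O(n³) is the tightest (smallest valid bound).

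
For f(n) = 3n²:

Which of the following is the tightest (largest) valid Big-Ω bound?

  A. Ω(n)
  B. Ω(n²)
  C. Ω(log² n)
B

f(n) = 3n² is Ω(n²).
All listed options are valid Big-Ω bounds (lower bounds),
but Ω(n²) is the tightest (largest valid bound).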